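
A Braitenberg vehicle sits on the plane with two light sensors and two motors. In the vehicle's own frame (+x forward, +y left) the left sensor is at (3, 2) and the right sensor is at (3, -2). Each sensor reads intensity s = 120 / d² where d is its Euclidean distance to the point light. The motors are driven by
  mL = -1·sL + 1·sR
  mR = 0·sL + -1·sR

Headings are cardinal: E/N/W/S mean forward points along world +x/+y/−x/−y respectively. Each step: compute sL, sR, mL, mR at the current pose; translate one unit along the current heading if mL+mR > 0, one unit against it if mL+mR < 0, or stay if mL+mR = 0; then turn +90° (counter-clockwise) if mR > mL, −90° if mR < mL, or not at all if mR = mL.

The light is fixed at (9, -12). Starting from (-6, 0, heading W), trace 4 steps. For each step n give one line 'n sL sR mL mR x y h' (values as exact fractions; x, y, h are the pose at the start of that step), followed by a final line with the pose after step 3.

n=0: pose=(-6,0,W); sL=15/53, sR=3/13; mL=-36/689, mR=-3/13; mL+mR=-15/53 → advance -1; mR−mL=-123/689 → turn -1·90°
n=1: pose=(-5,0,N); sL=120/481, sR=40/123; mL=4480/59163, mR=-40/123; mL+mR=-120/481 → advance -1; mR−mL=-23720/59163 → turn -1·90°
n=2: pose=(-5,-1,E); sL=12/29, sR=60/101; mL=528/2929, mR=-60/101; mL+mR=-12/29 → advance -1; mR−mL=-2268/2929 → turn -1·90°
n=3: pose=(-6,-1,S); sL=120/233, sR=120/353; mL=-14400/82249, mR=-120/353; mL+mR=-120/233 → advance -1; mR−mL=-13560/82249 → turn -1·90°

0 15/53 3/13 -36/689 -3/13 -6 0 W
1 120/481 40/123 4480/59163 -40/123 -5 0 N
2 12/29 60/101 528/2929 -60/101 -5 -1 E
3 120/233 120/353 -14400/82249 -120/353 -6 -1 S
final -6 0 W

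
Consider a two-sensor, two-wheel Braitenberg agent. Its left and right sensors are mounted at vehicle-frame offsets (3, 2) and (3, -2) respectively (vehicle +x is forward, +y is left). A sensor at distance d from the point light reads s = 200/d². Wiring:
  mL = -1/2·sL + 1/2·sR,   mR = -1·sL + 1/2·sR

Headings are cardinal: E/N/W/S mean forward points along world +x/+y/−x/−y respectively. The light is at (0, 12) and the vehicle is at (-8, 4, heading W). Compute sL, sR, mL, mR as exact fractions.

200/221 200/157 6400/34697 -9300/34697

left sensor world pos  = (-11, 2); dL² = 221
right sensor world pos = (-11, 6); dR² = 157
sL = 200/221 = 200/221
sR = 200/157 = 200/157
mL = -1/2·sL + 1/2·sR = 6400/34697
mR = -1·sL + 1/2·sR = -9300/34697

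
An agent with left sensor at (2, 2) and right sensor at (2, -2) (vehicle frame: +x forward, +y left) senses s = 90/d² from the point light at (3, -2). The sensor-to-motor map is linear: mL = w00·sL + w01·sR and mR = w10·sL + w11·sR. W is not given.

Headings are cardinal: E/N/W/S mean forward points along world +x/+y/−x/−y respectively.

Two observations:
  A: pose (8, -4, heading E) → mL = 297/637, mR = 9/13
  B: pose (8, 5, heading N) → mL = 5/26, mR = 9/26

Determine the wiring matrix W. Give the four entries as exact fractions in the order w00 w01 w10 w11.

obs A: pose=(8,-4,E) → sL=90/49, sR=18/13, mL=297/637, mR=9/13
obs B: pose=(8,5,N) → sL=1, sR=9/13, mL=5/26, mR=9/26
sensor matrix S = [[90/49, 18/13], [1, 9/13]]; det S = -72/637
solve [mL_A; mL_B] = S·[w00; w01] and [mR_A; mR_B] = S·[w10; w11]:
  w00 = -1/2, w01 = 1, w10 = 0, w11 = 1/2

-1/2 1 0 1/2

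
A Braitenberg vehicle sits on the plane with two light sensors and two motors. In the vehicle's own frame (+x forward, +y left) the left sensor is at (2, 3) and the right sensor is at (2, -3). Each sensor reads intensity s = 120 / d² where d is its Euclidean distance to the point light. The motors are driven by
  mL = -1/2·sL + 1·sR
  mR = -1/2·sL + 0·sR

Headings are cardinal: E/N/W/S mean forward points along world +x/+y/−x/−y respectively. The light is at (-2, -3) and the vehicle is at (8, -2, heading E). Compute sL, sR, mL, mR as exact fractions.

left sensor world pos  = (10, 1); dL² = 160
right sensor world pos = (10, -5); dR² = 148
sL = 120/160 = 3/4
sR = 120/148 = 30/37
mL = -1/2·sL + 1·sR = 129/296
mR = -1/2·sL + 0·sR = -3/8

3/4 30/37 129/296 -3/8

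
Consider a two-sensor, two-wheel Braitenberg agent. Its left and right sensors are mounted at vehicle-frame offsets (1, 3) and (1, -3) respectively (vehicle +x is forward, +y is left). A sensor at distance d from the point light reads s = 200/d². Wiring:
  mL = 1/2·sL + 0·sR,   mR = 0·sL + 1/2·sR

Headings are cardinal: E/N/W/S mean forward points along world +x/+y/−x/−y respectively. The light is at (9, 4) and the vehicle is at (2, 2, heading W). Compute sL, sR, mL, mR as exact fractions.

left sensor world pos  = (1, -1); dL² = 89
right sensor world pos = (1, 5); dR² = 65
sL = 200/89 = 200/89
sR = 200/65 = 40/13
mL = 1/2·sL + 0·sR = 100/89
mR = 0·sL + 1/2·sR = 20/13

200/89 40/13 100/89 20/13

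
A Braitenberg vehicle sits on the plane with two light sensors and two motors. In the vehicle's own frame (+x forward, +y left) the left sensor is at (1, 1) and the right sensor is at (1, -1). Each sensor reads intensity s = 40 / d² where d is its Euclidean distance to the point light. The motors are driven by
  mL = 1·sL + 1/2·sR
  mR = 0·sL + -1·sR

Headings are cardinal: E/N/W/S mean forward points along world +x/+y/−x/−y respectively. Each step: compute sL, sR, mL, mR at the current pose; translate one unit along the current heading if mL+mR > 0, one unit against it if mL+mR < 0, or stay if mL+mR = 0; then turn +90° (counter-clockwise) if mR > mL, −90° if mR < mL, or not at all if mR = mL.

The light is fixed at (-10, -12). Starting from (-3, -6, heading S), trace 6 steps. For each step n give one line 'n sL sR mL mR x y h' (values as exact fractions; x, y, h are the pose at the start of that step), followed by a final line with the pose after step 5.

n=0: pose=(-3,-6,S); sL=40/89, sR=40/61; mL=4220/5429, mR=-40/61; mL+mR=660/5429 → advance +1; mR−mL=-7780/5429 → turn -1·90°
n=1: pose=(-3,-7,W); sL=10/13, sR=5/9; mL=245/234, mR=-5/9; mL+mR=115/234 → advance +1; mR−mL=-125/78 → turn -1·90°
n=2: pose=(-4,-7,N); sL=40/61, sR=8/17; mL=924/1037, mR=-8/17; mL+mR=436/1037 → advance +1; mR−mL=-1412/1037 → turn -1·90°
n=3: pose=(-4,-6,E); sL=20/49, sR=20/37; mL=1230/1813, mR=-20/37; mL+mR=250/1813 → advance +1; mR−mL=-2210/1813 → turn -1·90°
n=4: pose=(-3,-6,S); sL=40/89, sR=40/61; mL=4220/5429, mR=-40/61; mL+mR=660/5429 → advance +1; mR−mL=-7780/5429 → turn -1·90°
n=5: pose=(-3,-7,W); sL=10/13, sR=5/9; mL=245/234, mR=-5/9; mL+mR=115/234 → advance +1; mR−mL=-125/78 → turn -1·90°

0 40/89 40/61 4220/5429 -40/61 -3 -6 S
1 10/13 5/9 245/234 -5/9 -3 -7 W
2 40/61 8/17 924/1037 -8/17 -4 -7 N
3 20/49 20/37 1230/1813 -20/37 -4 -6 E
4 40/89 40/61 4220/5429 -40/61 -3 -6 S
5 10/13 5/9 245/234 -5/9 -3 -7 W
final -4 -7 N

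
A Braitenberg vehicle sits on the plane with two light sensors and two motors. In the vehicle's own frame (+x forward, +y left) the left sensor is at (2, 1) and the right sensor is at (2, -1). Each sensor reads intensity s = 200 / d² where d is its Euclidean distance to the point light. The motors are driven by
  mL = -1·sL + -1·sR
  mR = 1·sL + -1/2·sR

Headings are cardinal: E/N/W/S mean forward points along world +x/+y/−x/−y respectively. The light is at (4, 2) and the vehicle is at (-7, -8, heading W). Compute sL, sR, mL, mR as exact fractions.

left sensor world pos  = (-9, -9); dL² = 290
right sensor world pos = (-9, -7); dR² = 250
sL = 200/290 = 20/29
sR = 200/250 = 4/5
mL = -1·sL + -1·sR = -216/145
mR = 1·sL + -1/2·sR = 42/145

20/29 4/5 -216/145 42/145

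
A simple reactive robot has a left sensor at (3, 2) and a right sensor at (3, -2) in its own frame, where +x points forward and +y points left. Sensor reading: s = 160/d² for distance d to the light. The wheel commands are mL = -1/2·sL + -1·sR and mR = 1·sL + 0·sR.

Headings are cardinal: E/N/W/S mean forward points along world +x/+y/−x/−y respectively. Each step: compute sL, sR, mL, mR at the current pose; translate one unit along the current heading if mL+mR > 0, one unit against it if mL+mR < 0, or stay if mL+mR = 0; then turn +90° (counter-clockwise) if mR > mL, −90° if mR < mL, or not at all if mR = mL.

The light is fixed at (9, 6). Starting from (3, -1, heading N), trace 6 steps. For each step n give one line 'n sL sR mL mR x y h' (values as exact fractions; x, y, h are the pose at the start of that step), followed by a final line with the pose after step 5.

n=0: pose=(3,-1,N); sL=2, sR=5; mL=-6, mR=2; mL+mR=-4 → advance -1; mR−mL=8 → turn +1·90°
n=1: pose=(3,-2,W); sL=160/181, sR=160/117; mL=-38320/21177, mR=160/181; mL+mR=-19600/21177 → advance -1; mR−mL=57040/21177 → turn +1·90°
n=2: pose=(4,-2,S); sL=16/13, sR=16/17; mL=-344/221, mR=16/13; mL+mR=-72/221 → advance -1; mR−mL=616/221 → turn +1·90°
n=3: pose=(4,-1,E); sL=160/29, sR=32/17; mL=-2288/493, mR=160/29; mL+mR=432/493 → advance +1; mR−mL=5008/493 → turn +1·90°
n=4: pose=(5,-1,N); sL=40/13, sR=8; mL=-124/13, mR=40/13; mL+mR=-84/13 → advance -1; mR−mL=164/13 → turn +1·90°
n=5: pose=(5,-2,W); sL=160/149, sR=32/17; mL=-6128/2533, mR=160/149; mL+mR=-3408/2533 → advance -1; mR−mL=8848/2533 → turn +1·90°

0 2 5 -6 2 3 -1 N
1 160/181 160/117 -38320/21177 160/181 3 -2 W
2 16/13 16/17 -344/221 16/13 4 -2 S
3 160/29 32/17 -2288/493 160/29 4 -1 E
4 40/13 8 -124/13 40/13 5 -1 N
5 160/149 32/17 -6128/2533 160/149 5 -2 W
final 6 -2 S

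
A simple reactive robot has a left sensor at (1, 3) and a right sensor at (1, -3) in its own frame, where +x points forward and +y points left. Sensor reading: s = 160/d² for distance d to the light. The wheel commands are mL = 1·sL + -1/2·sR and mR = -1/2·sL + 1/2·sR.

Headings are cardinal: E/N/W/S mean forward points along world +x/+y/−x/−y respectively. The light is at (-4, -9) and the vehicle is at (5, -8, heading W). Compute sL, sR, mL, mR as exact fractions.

40/17 2 23/17 -3/17

left sensor world pos  = (4, -11); dL² = 68
right sensor world pos = (4, -5); dR² = 80
sL = 160/68 = 40/17
sR = 160/80 = 2
mL = 1·sL + -1/2·sR = 23/17
mR = -1/2·sL + 1/2·sR = -3/17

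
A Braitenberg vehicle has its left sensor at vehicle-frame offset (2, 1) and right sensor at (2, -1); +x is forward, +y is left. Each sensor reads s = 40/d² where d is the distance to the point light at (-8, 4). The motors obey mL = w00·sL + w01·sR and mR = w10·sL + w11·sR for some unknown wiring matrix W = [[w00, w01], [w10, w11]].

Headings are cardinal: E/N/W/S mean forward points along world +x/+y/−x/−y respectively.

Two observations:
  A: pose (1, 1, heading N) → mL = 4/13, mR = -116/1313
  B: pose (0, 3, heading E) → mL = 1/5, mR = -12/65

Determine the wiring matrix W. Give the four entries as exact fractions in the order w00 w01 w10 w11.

1/2 0 1/2 -1

obs A: pose=(1,1,N) → sL=8/13, sR=40/101, mL=4/13, mR=-116/1313
obs B: pose=(0,3,E) → sL=2/5, sR=5/13, mL=1/5, mR=-12/65
sensor matrix S = [[8/13, 40/101], [2/5, 5/13]]; det S = 1336/17069
solve [mL_A; mL_B] = S·[w00; w01] and [mR_A; mR_B] = S·[w10; w11]:
  w00 = 1/2, w01 = 0, w10 = 1/2, w11 = -1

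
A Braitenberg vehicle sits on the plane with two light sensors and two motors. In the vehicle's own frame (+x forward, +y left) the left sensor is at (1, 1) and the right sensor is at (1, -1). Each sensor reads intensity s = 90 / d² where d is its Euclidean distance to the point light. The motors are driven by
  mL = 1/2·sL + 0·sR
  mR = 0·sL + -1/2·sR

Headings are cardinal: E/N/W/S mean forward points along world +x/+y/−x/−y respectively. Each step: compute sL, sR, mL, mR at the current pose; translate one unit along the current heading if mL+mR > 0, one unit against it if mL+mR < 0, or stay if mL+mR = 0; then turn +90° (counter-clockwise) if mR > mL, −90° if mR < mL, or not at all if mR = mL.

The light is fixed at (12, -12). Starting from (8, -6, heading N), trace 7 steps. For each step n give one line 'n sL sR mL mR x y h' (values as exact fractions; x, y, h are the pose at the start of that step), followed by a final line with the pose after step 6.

n=0: pose=(8,-6,N); sL=45/37, sR=45/29; mL=45/74, mR=-45/58; mL+mR=-180/1073 → advance -1; mR−mL=-1485/1073 → turn -1·90°
n=1: pose=(8,-7,E); sL=2, sR=18/5; mL=1, mR=-9/5; mL+mR=-4/5 → advance -1; mR−mL=-14/5 → turn -1·90°
n=2: pose=(7,-7,S); sL=45/16, sR=45/26; mL=45/32, mR=-45/52; mL+mR=225/416 → advance +1; mR−mL=-945/416 → turn -1·90°
n=3: pose=(7,-8,W); sL=2, sR=90/61; mL=1, mR=-45/61; mL+mR=16/61 → advance +1; mR−mL=-106/61 → turn -1·90°
n=4: pose=(6,-8,N); sL=45/37, sR=9/5; mL=45/74, mR=-9/10; mL+mR=-54/185 → advance -1; mR−mL=-279/185 → turn -1·90°
n=5: pose=(6,-9,E); sL=90/41, sR=90/29; mL=45/41, mR=-45/29; mL+mR=-540/1189 → advance -1; mR−mL=-3150/1189 → turn -1·90°
n=6: pose=(5,-9,S); sL=9/4, sR=45/34; mL=9/8, mR=-45/68; mL+mR=63/136 → advance +1; mR−mL=-243/136 → turn -1·90°

0 45/37 45/29 45/74 -45/58 8 -6 N
1 2 18/5 1 -9/5 8 -7 E
2 45/16 45/26 45/32 -45/52 7 -7 S
3 2 90/61 1 -45/61 7 -8 W
4 45/37 9/5 45/74 -9/10 6 -8 N
5 90/41 90/29 45/41 -45/29 6 -9 E
6 9/4 45/34 9/8 -45/68 5 -9 S
final 5 -10 W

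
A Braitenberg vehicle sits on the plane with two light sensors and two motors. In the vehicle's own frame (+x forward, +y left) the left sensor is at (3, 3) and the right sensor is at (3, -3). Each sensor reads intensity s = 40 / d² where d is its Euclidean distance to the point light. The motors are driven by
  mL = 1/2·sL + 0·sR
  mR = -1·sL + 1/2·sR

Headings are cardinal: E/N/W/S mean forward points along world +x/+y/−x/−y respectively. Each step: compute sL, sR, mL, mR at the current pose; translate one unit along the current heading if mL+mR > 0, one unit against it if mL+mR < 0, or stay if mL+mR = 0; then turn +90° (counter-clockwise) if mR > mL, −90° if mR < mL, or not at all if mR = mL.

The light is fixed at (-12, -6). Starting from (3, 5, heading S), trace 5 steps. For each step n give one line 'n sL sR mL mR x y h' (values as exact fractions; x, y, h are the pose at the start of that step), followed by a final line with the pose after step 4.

0 10/97 5/26 5/97 -35/5044 3 5 S
1 40/193 40/313 20/193 -8660/60409 3 4 W
2 20/169 4/53 10/169 -722/8957 4 4 N
3 8/101 40/397 4/101 -1156/40097 4 3 E
4 10/109 5/29 5/109 -35/6322 5 3 S
final 5 2 W

n=0: pose=(3,5,S); sL=10/97, sR=5/26; mL=5/97, mR=-35/5044; mL+mR=225/5044 → advance +1; mR−mL=-295/5044 → turn -1·90°
n=1: pose=(3,4,W); sL=40/193, sR=40/313; mL=20/193, mR=-8660/60409; mL+mR=-2400/60409 → advance -1; mR−mL=-14920/60409 → turn -1·90°
n=2: pose=(4,4,N); sL=20/169, sR=4/53; mL=10/169, mR=-722/8957; mL+mR=-192/8957 → advance -1; mR−mL=-1252/8957 → turn -1·90°
n=3: pose=(4,3,E); sL=8/101, sR=40/397; mL=4/101, mR=-1156/40097; mL+mR=432/40097 → advance +1; mR−mL=-2744/40097 → turn -1·90°
n=4: pose=(5,3,S); sL=10/109, sR=5/29; mL=5/109, mR=-35/6322; mL+mR=255/6322 → advance +1; mR−mL=-325/6322 → turn -1·90°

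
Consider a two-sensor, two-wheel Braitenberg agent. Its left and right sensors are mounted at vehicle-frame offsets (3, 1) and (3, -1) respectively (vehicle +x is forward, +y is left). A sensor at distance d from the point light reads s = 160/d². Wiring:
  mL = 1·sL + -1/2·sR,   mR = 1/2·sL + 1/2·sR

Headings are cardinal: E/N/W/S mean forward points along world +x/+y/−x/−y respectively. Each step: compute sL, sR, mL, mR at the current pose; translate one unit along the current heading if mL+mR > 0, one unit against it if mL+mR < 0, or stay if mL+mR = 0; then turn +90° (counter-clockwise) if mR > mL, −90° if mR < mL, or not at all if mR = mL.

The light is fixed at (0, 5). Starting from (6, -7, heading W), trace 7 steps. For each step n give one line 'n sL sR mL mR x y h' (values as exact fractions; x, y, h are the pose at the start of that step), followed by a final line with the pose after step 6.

0 80/89 16/13 328/1157 1232/1157 6 -7 W
1 160/261 160/241 17680/62901 40160/62901 5 -7 S
2 10/13 8/13 6/13 9/13 5 -8 E
3 32/25 160/149 2768/3725 4384/3725 6 -8 N
4 80/89 16/13 328/1157 1232/1157 6 -7 W
5 160/261 160/241 17680/62901 40160/62901 5 -7 S
6 10/13 8/13 6/13 9/13 5 -8 E
final 6 -8 N

n=0: pose=(6,-7,W); sL=80/89, sR=16/13; mL=328/1157, mR=1232/1157; mL+mR=120/89 → advance +1; mR−mL=904/1157 → turn +1·90°
n=1: pose=(5,-7,S); sL=160/261, sR=160/241; mL=17680/62901, mR=40160/62901; mL+mR=80/87 → advance +1; mR−mL=22480/62901 → turn +1·90°
n=2: pose=(5,-8,E); sL=10/13, sR=8/13; mL=6/13, mR=9/13; mL+mR=15/13 → advance +1; mR−mL=3/13 → turn +1·90°
n=3: pose=(6,-8,N); sL=32/25, sR=160/149; mL=2768/3725, mR=4384/3725; mL+mR=48/25 → advance +1; mR−mL=1616/3725 → turn +1·90°
n=4: pose=(6,-7,W); sL=80/89, sR=16/13; mL=328/1157, mR=1232/1157; mL+mR=120/89 → advance +1; mR−mL=904/1157 → turn +1·90°
n=5: pose=(5,-7,S); sL=160/261, sR=160/241; mL=17680/62901, mR=40160/62901; mL+mR=80/87 → advance +1; mR−mL=22480/62901 → turn +1·90°
n=6: pose=(5,-8,E); sL=10/13, sR=8/13; mL=6/13, mR=9/13; mL+mR=15/13 → advance +1; mR−mL=3/13 → turn +1·90°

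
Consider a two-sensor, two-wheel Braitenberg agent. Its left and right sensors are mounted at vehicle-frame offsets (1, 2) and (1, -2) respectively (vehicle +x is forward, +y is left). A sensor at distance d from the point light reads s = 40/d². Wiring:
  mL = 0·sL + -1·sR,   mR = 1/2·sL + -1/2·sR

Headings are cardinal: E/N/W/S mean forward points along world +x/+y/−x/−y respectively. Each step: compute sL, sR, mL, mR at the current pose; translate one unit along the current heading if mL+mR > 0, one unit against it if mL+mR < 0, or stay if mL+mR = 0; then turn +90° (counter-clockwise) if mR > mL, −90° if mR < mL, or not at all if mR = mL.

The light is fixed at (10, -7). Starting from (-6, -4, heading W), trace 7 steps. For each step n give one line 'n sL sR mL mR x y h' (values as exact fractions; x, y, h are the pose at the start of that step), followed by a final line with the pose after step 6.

n=0: pose=(-6,-4,W); sL=4/29, sR=20/157; mL=-20/157, mR=24/4553; mL+mR=-556/4553 → advance -1; mR−mL=604/4553 → turn +1·90°
n=1: pose=(-5,-4,S); sL=40/173, sR=40/293; mL=-40/293, mR=2400/50689; mL+mR=-4520/50689 → advance -1; mR−mL=9320/50689 → turn +1·90°
n=2: pose=(-5,-3,E); sL=5/29, sR=1/5; mL=-1/5, mR=-2/145; mL+mR=-31/145 → advance -1; mR−mL=27/145 → turn +1·90°
n=3: pose=(-6,-3,N); sL=40/349, sR=40/221; mL=-40/221, mR=-2560/77129; mL+mR=-16520/77129 → advance -1; mR−mL=11400/77129 → turn +1·90°
n=4: pose=(-6,-4,W); sL=4/29, sR=20/157; mL=-20/157, mR=24/4553; mL+mR=-556/4553 → advance -1; mR−mL=604/4553 → turn +1·90°
n=5: pose=(-5,-4,S); sL=40/173, sR=40/293; mL=-40/293, mR=2400/50689; mL+mR=-4520/50689 → advance -1; mR−mL=9320/50689 → turn +1·90°
n=6: pose=(-5,-3,E); sL=5/29, sR=1/5; mL=-1/5, mR=-2/145; mL+mR=-31/145 → advance -1; mR−mL=27/145 → turn +1·90°

0 4/29 20/157 -20/157 24/4553 -6 -4 W
1 40/173 40/293 -40/293 2400/50689 -5 -4 S
2 5/29 1/5 -1/5 -2/145 -5 -3 E
3 40/349 40/221 -40/221 -2560/77129 -6 -3 N
4 4/29 20/157 -20/157 24/4553 -6 -4 W
5 40/173 40/293 -40/293 2400/50689 -5 -4 S
6 5/29 1/5 -1/5 -2/145 -5 -3 E
final -6 -3 N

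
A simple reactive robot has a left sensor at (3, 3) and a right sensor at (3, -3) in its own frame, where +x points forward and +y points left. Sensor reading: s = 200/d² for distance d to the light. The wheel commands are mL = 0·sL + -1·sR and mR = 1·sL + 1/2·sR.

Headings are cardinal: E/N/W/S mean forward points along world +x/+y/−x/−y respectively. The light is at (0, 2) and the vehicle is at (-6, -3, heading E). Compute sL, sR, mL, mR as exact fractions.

left sensor world pos  = (-3, 0); dL² = 13
right sensor world pos = (-3, -6); dR² = 73
sL = 200/13 = 200/13
sR = 200/73 = 200/73
mL = 0·sL + -1·sR = -200/73
mR = 1·sL + 1/2·sR = 15900/949

200/13 200/73 -200/73 15900/949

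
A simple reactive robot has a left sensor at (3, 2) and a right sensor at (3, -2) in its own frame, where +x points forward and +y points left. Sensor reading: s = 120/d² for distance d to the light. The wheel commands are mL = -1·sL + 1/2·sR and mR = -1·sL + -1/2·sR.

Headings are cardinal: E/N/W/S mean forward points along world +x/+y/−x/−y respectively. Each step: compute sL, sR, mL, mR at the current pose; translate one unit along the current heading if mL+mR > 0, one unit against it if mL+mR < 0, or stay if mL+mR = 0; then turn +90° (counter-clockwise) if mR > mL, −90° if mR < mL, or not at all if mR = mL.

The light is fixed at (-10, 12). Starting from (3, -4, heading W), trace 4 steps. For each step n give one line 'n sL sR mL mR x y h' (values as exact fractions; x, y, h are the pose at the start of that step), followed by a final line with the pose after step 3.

n=0: pose=(3,-4,W); sL=15/53, sR=15/37; mL=-315/3922, mR=-1905/3922; mL+mR=-30/53 → advance -1; mR−mL=-15/37 → turn -1·90°
n=1: pose=(4,-4,N); sL=120/313, sR=24/85; mL=-6444/26605, mR=-13956/26605; mL+mR=-240/313 → advance -1; mR−mL=-24/85 → turn -1·90°
n=2: pose=(4,-5,E); sL=60/257, sR=12/65; mL=-2358/16705, mR=-5442/16705; mL+mR=-120/257 → advance -1; mR−mL=-12/65 → turn -1·90°
n=3: pose=(3,-5,S); sL=24/125, sR=120/521; mL=-5004/65125, mR=-20004/65125; mL+mR=-48/125 → advance -1; mR−mL=-120/521 → turn -1·90°

0 15/53 15/37 -315/3922 -1905/3922 3 -4 W
1 120/313 24/85 -6444/26605 -13956/26605 4 -4 N
2 60/257 12/65 -2358/16705 -5442/16705 4 -5 E
3 24/125 120/521 -5004/65125 -20004/65125 3 -5 S
final 3 -4 W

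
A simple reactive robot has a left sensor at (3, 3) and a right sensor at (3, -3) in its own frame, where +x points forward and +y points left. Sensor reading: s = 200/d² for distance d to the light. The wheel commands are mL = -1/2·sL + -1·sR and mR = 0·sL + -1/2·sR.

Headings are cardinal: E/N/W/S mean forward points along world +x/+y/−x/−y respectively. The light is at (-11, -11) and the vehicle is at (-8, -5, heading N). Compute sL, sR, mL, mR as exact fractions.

left sensor world pos  = (-11, -2); dL² = 81
right sensor world pos = (-5, -2); dR² = 117
sL = 200/81 = 200/81
sR = 200/117 = 200/117
mL = -1/2·sL + -1·sR = -3100/1053
mR = 0·sL + -1/2·sR = -100/117

200/81 200/117 -3100/1053 -100/117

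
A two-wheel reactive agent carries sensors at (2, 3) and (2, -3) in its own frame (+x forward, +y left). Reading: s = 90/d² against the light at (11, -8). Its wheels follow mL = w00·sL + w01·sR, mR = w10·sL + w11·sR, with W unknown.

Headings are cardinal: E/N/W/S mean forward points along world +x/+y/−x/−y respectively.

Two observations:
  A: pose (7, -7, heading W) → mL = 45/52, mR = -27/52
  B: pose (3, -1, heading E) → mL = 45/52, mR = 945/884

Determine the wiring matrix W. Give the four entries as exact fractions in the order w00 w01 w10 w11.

0 1/2 -1 1

obs A: pose=(7,-7,W) → sL=9/4, sR=45/26, mL=45/52, mR=-27/52
obs B: pose=(3,-1,E) → sL=45/68, sR=45/26, mL=45/52, mR=945/884
sensor matrix S = [[9/4, 45/26], [45/68, 45/26]]; det S = 1215/442
solve [mL_A; mL_B] = S·[w00; w01] and [mR_A; mR_B] = S·[w10; w11]:
  w00 = 0, w01 = 1/2, w10 = -1, w11 = 1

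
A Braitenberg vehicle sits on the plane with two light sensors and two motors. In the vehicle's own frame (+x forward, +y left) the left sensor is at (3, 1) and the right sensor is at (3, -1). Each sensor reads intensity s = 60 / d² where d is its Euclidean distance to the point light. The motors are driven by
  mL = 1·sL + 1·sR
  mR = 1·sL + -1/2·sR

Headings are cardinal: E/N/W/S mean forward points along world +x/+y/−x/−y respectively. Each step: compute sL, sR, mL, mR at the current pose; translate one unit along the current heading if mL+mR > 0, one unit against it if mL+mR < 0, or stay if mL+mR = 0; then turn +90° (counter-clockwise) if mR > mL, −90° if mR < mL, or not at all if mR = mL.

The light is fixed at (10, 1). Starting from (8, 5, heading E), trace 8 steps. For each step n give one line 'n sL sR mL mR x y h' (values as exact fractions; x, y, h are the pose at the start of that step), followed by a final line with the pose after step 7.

n=0: pose=(8,5,E); sL=30/13, sR=6; mL=108/13, mR=-9/13; mL+mR=99/13 → advance +1; mR−mL=-9 → turn -1·90°
n=1: pose=(9,5,S); sL=60, sR=12; mL=72, mR=54; mL+mR=126 → advance +1; mR−mL=-18 → turn -1·90°
n=2: pose=(9,4,W); sL=3, sR=15/8; mL=39/8, mR=33/16; mL+mR=111/16 → advance +1; mR−mL=-45/16 → turn -1·90°
n=3: pose=(8,4,N); sL=4/3, sR=60/37; mL=328/111, mR=58/111; mL+mR=386/111 → advance +1; mR−mL=-90/37 → turn -1·90°
n=4: pose=(8,5,E); sL=30/13, sR=6; mL=108/13, mR=-9/13; mL+mR=99/13 → advance +1; mR−mL=-9 → turn -1·90°
n=5: pose=(9,5,S); sL=60, sR=12; mL=72, mR=54; mL+mR=126 → advance +1; mR−mL=-18 → turn -1·90°
n=6: pose=(9,4,W); sL=3, sR=15/8; mL=39/8, mR=33/16; mL+mR=111/16 → advance +1; mR−mL=-45/16 → turn -1·90°
n=7: pose=(8,4,N); sL=4/3, sR=60/37; mL=328/111, mR=58/111; mL+mR=386/111 → advance +1; mR−mL=-90/37 → turn -1·90°

0 30/13 6 108/13 -9/13 8 5 E
1 60 12 72 54 9 5 S
2 3 15/8 39/8 33/16 9 4 W
3 4/3 60/37 328/111 58/111 8 4 N
4 30/13 6 108/13 -9/13 8 5 E
5 60 12 72 54 9 5 S
6 3 15/8 39/8 33/16 9 4 W
7 4/3 60/37 328/111 58/111 8 4 N
final 8 5 E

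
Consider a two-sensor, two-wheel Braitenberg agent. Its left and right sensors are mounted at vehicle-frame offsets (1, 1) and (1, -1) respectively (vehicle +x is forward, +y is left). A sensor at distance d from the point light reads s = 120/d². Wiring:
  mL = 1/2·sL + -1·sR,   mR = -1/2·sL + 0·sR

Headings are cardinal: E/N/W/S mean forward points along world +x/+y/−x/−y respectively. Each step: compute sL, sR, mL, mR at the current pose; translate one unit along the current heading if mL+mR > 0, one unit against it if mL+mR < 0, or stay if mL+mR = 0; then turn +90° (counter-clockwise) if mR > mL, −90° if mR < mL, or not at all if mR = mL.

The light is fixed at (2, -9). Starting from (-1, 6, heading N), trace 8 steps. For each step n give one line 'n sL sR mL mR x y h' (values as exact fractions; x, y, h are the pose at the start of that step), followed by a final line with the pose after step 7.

n=0: pose=(-1,6,N); sL=15/34, sR=6/13; mL=-213/884, mR=-15/68; mL+mR=-6/13 → advance -1; mR−mL=9/442 → turn +1·90°
n=1: pose=(-1,5,W); sL=24/37, sR=120/241; mL=-1548/8917, mR=-12/37; mL+mR=-120/241 → advance -1; mR−mL=-1344/8917 → turn -1·90°
n=2: pose=(0,5,N); sL=20/39, sR=60/113; mL=-1210/4407, mR=-10/39; mL+mR=-60/113 → advance -1; mR−mL=80/4407 → turn +1·90°
n=3: pose=(0,4,W); sL=40/51, sR=24/41; mL=-404/2091, mR=-20/51; mL+mR=-24/41 → advance -1; mR−mL=-416/2091 → turn -1·90°
n=4: pose=(1,4,N); sL=3/5, sR=30/49; mL=-153/490, mR=-3/10; mL+mR=-30/49 → advance -1; mR−mL=3/245 → turn +1·90°
n=5: pose=(1,3,W); sL=24/25, sR=120/173; mL=-924/4325, mR=-12/25; mL+mR=-120/173 → advance -1; mR−mL=-1152/4325 → turn -1·90°
n=6: pose=(2,3,N); sL=12/17, sR=12/17; mL=-6/17, mR=-6/17; mL+mR=-12/17 → advance -1; mR−mL=0 → turn +0·90°
n=7: pose=(2,2,N); sL=24/29, sR=24/29; mL=-12/29, mR=-12/29; mL+mR=-24/29 → advance -1; mR−mL=0 → turn +0·90°

0 15/34 6/13 -213/884 -15/68 -1 6 N
1 24/37 120/241 -1548/8917 -12/37 -1 5 W
2 20/39 60/113 -1210/4407 -10/39 0 5 N
3 40/51 24/41 -404/2091 -20/51 0 4 W
4 3/5 30/49 -153/490 -3/10 1 4 N
5 24/25 120/173 -924/4325 -12/25 1 3 W
6 12/17 12/17 -6/17 -6/17 2 3 N
7 24/29 24/29 -12/29 -12/29 2 2 N
final 2 1 N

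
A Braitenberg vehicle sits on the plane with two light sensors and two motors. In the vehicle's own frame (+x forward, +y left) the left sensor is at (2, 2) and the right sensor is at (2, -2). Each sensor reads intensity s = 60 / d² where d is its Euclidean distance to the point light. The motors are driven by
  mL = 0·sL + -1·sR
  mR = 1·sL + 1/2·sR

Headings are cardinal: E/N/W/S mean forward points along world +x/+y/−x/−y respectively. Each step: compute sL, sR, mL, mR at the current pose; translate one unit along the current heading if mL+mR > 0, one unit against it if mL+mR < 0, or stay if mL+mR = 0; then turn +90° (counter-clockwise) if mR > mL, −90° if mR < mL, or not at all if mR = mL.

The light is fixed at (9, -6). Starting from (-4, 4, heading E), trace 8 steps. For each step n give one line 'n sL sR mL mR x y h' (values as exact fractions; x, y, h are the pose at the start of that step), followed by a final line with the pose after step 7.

n=0: pose=(-4,4,E); sL=12/53, sR=12/37; mL=-12/37, mR=762/1961; mL+mR=126/1961 → advance +1; mR−mL=1398/1961 → turn +1·90°
n=1: pose=(-3,4,N); sL=3/17, sR=15/61; mL=-15/61, mR=621/2074; mL+mR=111/2074 → advance +1; mR−mL=1131/2074 → turn +1·90°
n=2: pose=(-3,5,W); sL=60/277, sR=12/73; mL=-12/73, mR=6042/20221; mL+mR=2718/20221 → advance +1; mR−mL=9366/20221 → turn +1·90°
n=3: pose=(-4,5,S); sL=30/101, sR=10/51; mL=-10/51, mR=2035/5151; mL+mR=1025/5151 → advance +1; mR−mL=1015/1717 → turn +1·90°
n=4: pose=(-4,4,E); sL=12/53, sR=12/37; mL=-12/37, mR=762/1961; mL+mR=126/1961 → advance +1; mR−mL=1398/1961 → turn +1·90°
n=5: pose=(-3,4,N); sL=3/17, sR=15/61; mL=-15/61, mR=621/2074; mL+mR=111/2074 → advance +1; mR−mL=1131/2074 → turn +1·90°
n=6: pose=(-3,5,W); sL=60/277, sR=12/73; mL=-12/73, mR=6042/20221; mL+mR=2718/20221 → advance +1; mR−mL=9366/20221 → turn +1·90°
n=7: pose=(-4,5,S); sL=30/101, sR=10/51; mL=-10/51, mR=2035/5151; mL+mR=1025/5151 → advance +1; mR−mL=1015/1717 → turn +1·90°

0 12/53 12/37 -12/37 762/1961 -4 4 E
1 3/17 15/61 -15/61 621/2074 -3 4 N
2 60/277 12/73 -12/73 6042/20221 -3 5 W
3 30/101 10/51 -10/51 2035/5151 -4 5 S
4 12/53 12/37 -12/37 762/1961 -4 4 E
5 3/17 15/61 -15/61 621/2074 -3 4 N
6 60/277 12/73 -12/73 6042/20221 -3 5 W
7 30/101 10/51 -10/51 2035/5151 -4 5 S
final -4 4 E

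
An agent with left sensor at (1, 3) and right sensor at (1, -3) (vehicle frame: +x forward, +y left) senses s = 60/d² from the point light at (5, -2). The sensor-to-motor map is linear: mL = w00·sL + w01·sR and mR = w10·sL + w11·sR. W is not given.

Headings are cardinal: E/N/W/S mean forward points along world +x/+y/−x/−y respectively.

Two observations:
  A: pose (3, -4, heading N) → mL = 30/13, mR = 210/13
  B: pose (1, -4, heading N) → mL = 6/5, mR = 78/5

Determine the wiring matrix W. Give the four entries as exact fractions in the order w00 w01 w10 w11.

obs A: pose=(3,-4,N) → sL=30/13, sR=30, mL=30/13, mR=210/13
obs B: pose=(1,-4,N) → sL=6/5, sR=30, mL=6/5, mR=78/5
sensor matrix S = [[30/13, 30], [6/5, 30]]; det S = 432/13
solve [mL_A; mL_B] = S·[w00; w01] and [mR_A; mR_B] = S·[w10; w11]:
  w00 = 1, w01 = 0, w10 = 1/2, w11 = 1/2

1 0 1/2 1/2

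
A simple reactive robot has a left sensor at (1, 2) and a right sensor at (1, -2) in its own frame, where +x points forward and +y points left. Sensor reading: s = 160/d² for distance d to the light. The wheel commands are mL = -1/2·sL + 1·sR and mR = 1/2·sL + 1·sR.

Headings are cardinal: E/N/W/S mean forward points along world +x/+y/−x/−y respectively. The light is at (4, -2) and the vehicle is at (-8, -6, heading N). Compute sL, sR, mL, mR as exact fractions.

left sensor world pos  = (-10, -5); dL² = 205
right sensor world pos = (-6, -5); dR² = 109
sL = 160/205 = 32/41
sR = 160/109 = 160/109
mL = -1/2·sL + 1·sR = 4816/4469
mR = 1/2·sL + 1·sR = 8304/4469

32/41 160/109 4816/4469 8304/4469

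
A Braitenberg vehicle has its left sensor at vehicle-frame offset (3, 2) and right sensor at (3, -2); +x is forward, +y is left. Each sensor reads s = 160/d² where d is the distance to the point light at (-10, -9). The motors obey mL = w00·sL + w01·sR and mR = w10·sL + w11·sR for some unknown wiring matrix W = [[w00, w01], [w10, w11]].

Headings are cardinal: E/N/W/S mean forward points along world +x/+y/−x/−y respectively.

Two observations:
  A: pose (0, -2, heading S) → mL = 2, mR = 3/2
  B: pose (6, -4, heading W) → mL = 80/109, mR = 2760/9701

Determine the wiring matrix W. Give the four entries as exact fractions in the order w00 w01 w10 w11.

obs A: pose=(0,-2,S) → sL=1, sR=2, mL=2, mR=3/2
obs B: pose=(6,-4,W) → sL=80/89, sR=80/109, mL=80/109, mR=2760/9701
sensor matrix S = [[1, 2], [80/89, 80/109]]; det S = -10320/9701
solve [mL_A; mL_B] = S·[w00; w01] and [mR_A; mR_B] = S·[w10; w11]:
  w00 = 0, w01 = 1, w10 = -1/2, w11 = 1

0 1 -1/2 1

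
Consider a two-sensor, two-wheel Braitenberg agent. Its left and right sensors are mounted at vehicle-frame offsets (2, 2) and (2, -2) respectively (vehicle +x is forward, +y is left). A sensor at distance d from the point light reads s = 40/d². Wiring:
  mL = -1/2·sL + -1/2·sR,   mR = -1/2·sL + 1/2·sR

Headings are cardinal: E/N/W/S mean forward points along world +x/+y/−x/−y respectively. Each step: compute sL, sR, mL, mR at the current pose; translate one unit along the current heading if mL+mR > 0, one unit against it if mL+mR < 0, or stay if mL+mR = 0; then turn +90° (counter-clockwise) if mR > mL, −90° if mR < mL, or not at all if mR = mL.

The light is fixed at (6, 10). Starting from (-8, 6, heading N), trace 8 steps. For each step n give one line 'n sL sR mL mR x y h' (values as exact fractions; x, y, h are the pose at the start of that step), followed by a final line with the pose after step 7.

n=0: pose=(-8,6,N); sL=2/13, sR=10/37; mL=-102/481, mR=28/481; mL+mR=-2/13 → advance -1; mR−mL=10/37 → turn +1·90°
n=1: pose=(-8,5,W); sL=8/61, sR=8/53; mL=-456/3233, mR=32/3233; mL+mR=-8/61 → advance -1; mR−mL=8/53 → turn +1·90°
n=2: pose=(-7,5,S); sL=4/17, sR=20/137; mL=-444/2329, mR=-104/2329; mL+mR=-4/17 → advance -1; mR−mL=20/137 → turn +1·90°
n=3: pose=(-7,6,E); sL=8/25, sR=40/157; mL=-1128/3925, mR=-128/3925; mL+mR=-8/25 → advance -1; mR−mL=40/157 → turn +1·90°
n=4: pose=(-8,6,N); sL=2/13, sR=10/37; mL=-102/481, mR=28/481; mL+mR=-2/13 → advance -1; mR−mL=10/37 → turn +1·90°
n=5: pose=(-8,5,W); sL=8/61, sR=8/53; mL=-456/3233, mR=32/3233; mL+mR=-8/61 → advance -1; mR−mL=8/53 → turn +1·90°
n=6: pose=(-7,5,S); sL=4/17, sR=20/137; mL=-444/2329, mR=-104/2329; mL+mR=-4/17 → advance -1; mR−mL=20/137 → turn +1·90°
n=7: pose=(-7,6,E); sL=8/25, sR=40/157; mL=-1128/3925, mR=-128/3925; mL+mR=-8/25 → advance -1; mR−mL=40/157 → turn +1·90°

0 2/13 10/37 -102/481 28/481 -8 6 N
1 8/61 8/53 -456/3233 32/3233 -8 5 W
2 4/17 20/137 -444/2329 -104/2329 -7 5 S
3 8/25 40/157 -1128/3925 -128/3925 -7 6 E
4 2/13 10/37 -102/481 28/481 -8 6 N
5 8/61 8/53 -456/3233 32/3233 -8 5 W
6 4/17 20/137 -444/2329 -104/2329 -7 5 S
7 8/25 40/157 -1128/3925 -128/3925 -7 6 E
final -8 6 N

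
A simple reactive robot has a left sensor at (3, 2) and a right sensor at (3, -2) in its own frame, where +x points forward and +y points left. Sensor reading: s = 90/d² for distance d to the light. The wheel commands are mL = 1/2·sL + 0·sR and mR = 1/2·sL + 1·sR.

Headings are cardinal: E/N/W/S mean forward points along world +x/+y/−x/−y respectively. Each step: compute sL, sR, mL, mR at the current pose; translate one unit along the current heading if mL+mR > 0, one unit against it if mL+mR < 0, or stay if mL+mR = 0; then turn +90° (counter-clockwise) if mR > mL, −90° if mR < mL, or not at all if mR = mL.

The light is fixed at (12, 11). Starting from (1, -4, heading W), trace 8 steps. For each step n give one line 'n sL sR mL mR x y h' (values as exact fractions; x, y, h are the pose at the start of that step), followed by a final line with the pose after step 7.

0 18/97 18/73 9/97 2403/7081 1 -4 W
1 45/212 9/52 45/424 1539/5512 0 -4 S
2 90/277 2/9 45/277 959/2493 0 -5 E
3 45/169 9/25 45/338 4167/8450 1 -5 N
4 18/97 18/73 9/97 2403/7081 1 -4 W
5 45/212 9/52 45/424 1539/5512 0 -4 S
6 90/277 2/9 45/277 959/2493 0 -5 E
7 45/169 9/25 45/338 4167/8450 1 -5 N
final 1 -4 W

n=0: pose=(1,-4,W); sL=18/97, sR=18/73; mL=9/97, mR=2403/7081; mL+mR=3060/7081 → advance +1; mR−mL=18/73 → turn +1·90°
n=1: pose=(0,-4,S); sL=45/212, sR=9/52; mL=45/424, mR=1539/5512; mL+mR=531/1378 → advance +1; mR−mL=9/52 → turn +1·90°
n=2: pose=(0,-5,E); sL=90/277, sR=2/9; mL=45/277, mR=959/2493; mL+mR=1364/2493 → advance +1; mR−mL=2/9 → turn +1·90°
n=3: pose=(1,-5,N); sL=45/169, sR=9/25; mL=45/338, mR=4167/8450; mL+mR=2646/4225 → advance +1; mR−mL=9/25 → turn +1·90°
n=4: pose=(1,-4,W); sL=18/97, sR=18/73; mL=9/97, mR=2403/7081; mL+mR=3060/7081 → advance +1; mR−mL=18/73 → turn +1·90°
n=5: pose=(0,-4,S); sL=45/212, sR=9/52; mL=45/424, mR=1539/5512; mL+mR=531/1378 → advance +1; mR−mL=9/52 → turn +1·90°
n=6: pose=(0,-5,E); sL=90/277, sR=2/9; mL=45/277, mR=959/2493; mL+mR=1364/2493 → advance +1; mR−mL=2/9 → turn +1·90°
n=7: pose=(1,-5,N); sL=45/169, sR=9/25; mL=45/338, mR=4167/8450; mL+mR=2646/4225 → advance +1; mR−mL=9/25 → turn +1·90°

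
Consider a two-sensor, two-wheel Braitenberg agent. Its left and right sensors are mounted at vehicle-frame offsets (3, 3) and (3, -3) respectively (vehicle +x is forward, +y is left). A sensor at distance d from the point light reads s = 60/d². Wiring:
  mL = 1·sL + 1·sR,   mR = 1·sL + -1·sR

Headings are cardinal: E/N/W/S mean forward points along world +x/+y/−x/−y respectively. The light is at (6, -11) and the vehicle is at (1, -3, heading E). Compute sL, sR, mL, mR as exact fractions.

12/25 60/29 1848/725 -1152/725

left sensor world pos  = (4, 0); dL² = 125
right sensor world pos = (4, -6); dR² = 29
sL = 60/125 = 12/25
sR = 60/29 = 60/29
mL = 1·sL + 1·sR = 1848/725
mR = 1·sL + -1·sR = -1152/725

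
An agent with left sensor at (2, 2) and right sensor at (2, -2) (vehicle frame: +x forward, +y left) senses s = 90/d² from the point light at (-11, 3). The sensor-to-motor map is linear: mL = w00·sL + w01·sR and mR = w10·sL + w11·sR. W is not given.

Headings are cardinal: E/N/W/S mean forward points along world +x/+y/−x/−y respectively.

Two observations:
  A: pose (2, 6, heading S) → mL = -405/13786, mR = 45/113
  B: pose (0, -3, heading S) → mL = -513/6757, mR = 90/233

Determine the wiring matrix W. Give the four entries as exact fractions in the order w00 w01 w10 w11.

-1 1/2 1 0

obs A: pose=(2,6,S) → sL=45/113, sR=45/61, mL=-405/13786, mR=45/113
obs B: pose=(0,-3,S) → sL=90/233, sR=18/29, mL=-513/6757, mR=90/233
sensor matrix S = [[45/113, 45/61], [90/233, 18/29]]; det S = -1759320/46576001
solve [mL_A; mL_B] = S·[w00; w01] and [mR_A; mR_B] = S·[w10; w11]:
  w00 = -1, w01 = 1/2, w10 = 1, w11 = 0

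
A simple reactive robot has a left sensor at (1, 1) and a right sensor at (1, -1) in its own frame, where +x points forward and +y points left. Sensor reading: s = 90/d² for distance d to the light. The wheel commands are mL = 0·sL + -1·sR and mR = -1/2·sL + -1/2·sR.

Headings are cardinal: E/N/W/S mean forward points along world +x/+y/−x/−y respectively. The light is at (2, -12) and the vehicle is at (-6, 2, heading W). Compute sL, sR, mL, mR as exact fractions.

left sensor world pos  = (-7, 1); dL² = 250
right sensor world pos = (-7, 3); dR² = 306
sL = 90/250 = 9/25
sR = 90/306 = 5/17
mL = 0·sL + -1·sR = -5/17
mR = -1/2·sL + -1/2·sR = -139/425

9/25 5/17 -5/17 -139/425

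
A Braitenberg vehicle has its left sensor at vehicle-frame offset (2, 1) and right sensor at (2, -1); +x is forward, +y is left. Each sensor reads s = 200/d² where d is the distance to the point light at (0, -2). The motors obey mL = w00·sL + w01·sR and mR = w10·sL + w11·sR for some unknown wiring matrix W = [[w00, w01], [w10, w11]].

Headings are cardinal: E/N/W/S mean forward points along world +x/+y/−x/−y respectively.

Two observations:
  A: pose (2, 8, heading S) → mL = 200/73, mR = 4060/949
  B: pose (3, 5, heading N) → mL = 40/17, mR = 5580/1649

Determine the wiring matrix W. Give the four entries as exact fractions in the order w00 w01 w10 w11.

obs A: pose=(2,8,S) → sL=200/73, sR=40/13, mL=200/73, mR=4060/949
obs B: pose=(3,5,N) → sL=40/17, sR=200/97, mL=40/17, mR=5580/1649
sensor matrix S = [[200/73, 40/13], [40/17, 200/97]]; det S = -2489600/1564901
solve [mL_A; mL_B] = S·[w00; w01] and [mR_A; mR_B] = S·[w10; w11]:
  w00 = 1, w01 = 0, w10 = 1, w11 = 1/2

1 0 1 1/2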